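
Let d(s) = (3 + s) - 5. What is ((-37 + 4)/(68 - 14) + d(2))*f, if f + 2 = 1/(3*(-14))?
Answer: 935/756 ≈ 1.2368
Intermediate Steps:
f = -85/42 (f = -2 + 1/(3*(-14)) = -2 + 1/(-42) = -2 - 1/42 = -85/42 ≈ -2.0238)
d(s) = -2 + s
((-37 + 4)/(68 - 14) + d(2))*f = ((-37 + 4)/(68 - 14) + (-2 + 2))*(-85/42) = (-33/54 + 0)*(-85/42) = (-33*1/54 + 0)*(-85/42) = (-11/18 + 0)*(-85/42) = -11/18*(-85/42) = 935/756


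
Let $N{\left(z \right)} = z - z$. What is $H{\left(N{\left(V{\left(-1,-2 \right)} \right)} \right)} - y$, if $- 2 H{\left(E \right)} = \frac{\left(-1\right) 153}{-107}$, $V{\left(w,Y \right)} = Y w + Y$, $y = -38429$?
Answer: $\frac{8223653}{214} \approx 38428.0$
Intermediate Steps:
$V{\left(w,Y \right)} = Y + Y w$
$N{\left(z \right)} = 0$
$H{\left(E \right)} = - \frac{153}{214}$ ($H{\left(E \right)} = - \frac{\left(-1\right) 153 \frac{1}{-107}}{2} = - \frac{\left(-153\right) \left(- \frac{1}{107}\right)}{2} = \left(- \frac{1}{2}\right) \frac{153}{107} = - \frac{153}{214}$)
$H{\left(N{\left(V{\left(-1,-2 \right)} \right)} \right)} - y = - \frac{153}{214} - -38429 = - \frac{153}{214} + 38429 = \frac{8223653}{214}$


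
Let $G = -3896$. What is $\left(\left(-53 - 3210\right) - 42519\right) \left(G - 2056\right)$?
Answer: $272494464$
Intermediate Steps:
$\left(\left(-53 - 3210\right) - 42519\right) \left(G - 2056\right) = \left(\left(-53 - 3210\right) - 42519\right) \left(-3896 - 2056\right) = \left(\left(-53 - 3210\right) - 42519\right) \left(-5952\right) = \left(-3263 - 42519\right) \left(-5952\right) = \left(-45782\right) \left(-5952\right) = 272494464$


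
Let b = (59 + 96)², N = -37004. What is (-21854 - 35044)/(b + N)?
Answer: 56898/12979 ≈ 4.3839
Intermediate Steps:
b = 24025 (b = 155² = 24025)
(-21854 - 35044)/(b + N) = (-21854 - 35044)/(24025 - 37004) = -56898/(-12979) = -56898*(-1/12979) = 56898/12979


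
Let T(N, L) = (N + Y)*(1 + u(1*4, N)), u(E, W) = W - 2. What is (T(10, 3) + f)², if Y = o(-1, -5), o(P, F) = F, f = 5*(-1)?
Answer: 1600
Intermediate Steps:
u(E, W) = -2 + W
f = -5
Y = -5
T(N, L) = (-1 + N)*(-5 + N) (T(N, L) = (N - 5)*(1 + (-2 + N)) = (-5 + N)*(-1 + N) = (-1 + N)*(-5 + N))
(T(10, 3) + f)² = ((5 + 10² - 6*10) - 5)² = ((5 + 100 - 60) - 5)² = (45 - 5)² = 40² = 1600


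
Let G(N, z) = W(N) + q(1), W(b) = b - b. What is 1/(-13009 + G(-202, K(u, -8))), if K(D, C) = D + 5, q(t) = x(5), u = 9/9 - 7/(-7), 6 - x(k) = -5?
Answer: -1/12998 ≈ -7.6935e-5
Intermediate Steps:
x(k) = 11 (x(k) = 6 - 1*(-5) = 6 + 5 = 11)
u = 2 (u = 9*(1/9) - 7*(-1/7) = 1 + 1 = 2)
q(t) = 11
K(D, C) = 5 + D
W(b) = 0
G(N, z) = 11 (G(N, z) = 0 + 11 = 11)
1/(-13009 + G(-202, K(u, -8))) = 1/(-13009 + 11) = 1/(-12998) = -1/12998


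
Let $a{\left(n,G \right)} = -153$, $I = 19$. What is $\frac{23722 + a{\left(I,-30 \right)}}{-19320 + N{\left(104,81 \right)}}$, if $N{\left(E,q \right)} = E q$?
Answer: $- \frac{23569}{10896} \approx -2.1631$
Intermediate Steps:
$\frac{23722 + a{\left(I,-30 \right)}}{-19320 + N{\left(104,81 \right)}} = \frac{23722 - 153}{-19320 + 104 \cdot 81} = \frac{23569}{-19320 + 8424} = \frac{23569}{-10896} = 23569 \left(- \frac{1}{10896}\right) = - \frac{23569}{10896}$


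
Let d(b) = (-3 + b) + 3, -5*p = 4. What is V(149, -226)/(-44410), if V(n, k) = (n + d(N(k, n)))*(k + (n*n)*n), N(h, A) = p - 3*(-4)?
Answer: -2649486123/222050 ≈ -11932.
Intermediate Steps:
p = -4/5 (p = -1/5*4 = -4/5 ≈ -0.80000)
N(h, A) = 56/5 (N(h, A) = -4/5 - 3*(-4) = -4/5 + 12 = 56/5)
d(b) = b
V(n, k) = (56/5 + n)*(k + n**3) (V(n, k) = (n + 56/5)*(k + (n*n)*n) = (56/5 + n)*(k + n**2*n) = (56/5 + n)*(k + n**3))
V(149, -226)/(-44410) = (149**4 + (56/5)*(-226) + (56/5)*149**3 - 226*149)/(-44410) = (492884401 - 12656/5 + (56/5)*3307949 - 33674)*(-1/44410) = (492884401 - 12656/5 + 185245144/5 - 33674)*(-1/44410) = (2649486123/5)*(-1/44410) = -2649486123/222050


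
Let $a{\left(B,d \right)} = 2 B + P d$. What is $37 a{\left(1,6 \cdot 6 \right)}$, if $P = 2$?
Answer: $2738$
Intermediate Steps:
$a{\left(B,d \right)} = 2 B + 2 d$
$37 a{\left(1,6 \cdot 6 \right)} = 37 \left(2 \cdot 1 + 2 \cdot 6 \cdot 6\right) = 37 \left(2 + 2 \cdot 36\right) = 37 \left(2 + 72\right) = 37 \cdot 74 = 2738$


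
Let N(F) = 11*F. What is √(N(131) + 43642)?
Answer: √45083 ≈ 212.33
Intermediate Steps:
√(N(131) + 43642) = √(11*131 + 43642) = √(1441 + 43642) = √45083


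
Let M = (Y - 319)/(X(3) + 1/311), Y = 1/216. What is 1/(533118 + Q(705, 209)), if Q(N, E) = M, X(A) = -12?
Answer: 805896/429659092561 ≈ 1.8757e-6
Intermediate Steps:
Y = 1/216 ≈ 0.0046296
M = 21428833/805896 (M = (1/216 - 319)/(-12 + 1/311) = -68903/(216*(-12 + 1/311)) = -68903/(216*(-3731/311)) = -68903/216*(-311/3731) = 21428833/805896 ≈ 26.590)
Q(N, E) = 21428833/805896
1/(533118 + Q(705, 209)) = 1/(533118 + 21428833/805896) = 1/(429659092561/805896) = 805896/429659092561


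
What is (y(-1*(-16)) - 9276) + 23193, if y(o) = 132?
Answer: 14049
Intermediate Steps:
(y(-1*(-16)) - 9276) + 23193 = (132 - 9276) + 23193 = -9144 + 23193 = 14049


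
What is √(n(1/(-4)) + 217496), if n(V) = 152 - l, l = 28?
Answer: 6*√6045 ≈ 466.50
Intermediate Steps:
n(V) = 124 (n(V) = 152 - 1*28 = 152 - 28 = 124)
√(n(1/(-4)) + 217496) = √(124 + 217496) = √217620 = 6*√6045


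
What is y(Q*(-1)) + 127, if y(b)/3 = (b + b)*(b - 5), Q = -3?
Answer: 91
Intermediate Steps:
y(b) = 6*b*(-5 + b) (y(b) = 3*((b + b)*(b - 5)) = 3*((2*b)*(-5 + b)) = 3*(2*b*(-5 + b)) = 6*b*(-5 + b))
y(Q*(-1)) + 127 = 6*(-3*(-1))*(-5 - 3*(-1)) + 127 = 6*3*(-5 + 3) + 127 = 6*3*(-2) + 127 = -36 + 127 = 91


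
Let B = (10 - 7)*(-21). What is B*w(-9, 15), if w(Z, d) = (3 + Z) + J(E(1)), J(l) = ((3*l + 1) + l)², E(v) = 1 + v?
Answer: -4725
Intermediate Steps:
B = -63 (B = 3*(-21) = -63)
J(l) = (1 + 4*l)² (J(l) = ((1 + 3*l) + l)² = (1 + 4*l)²)
w(Z, d) = 84 + Z (w(Z, d) = (3 + Z) + (1 + 4*(1 + 1))² = (3 + Z) + (1 + 4*2)² = (3 + Z) + (1 + 8)² = (3 + Z) + 9² = (3 + Z) + 81 = 84 + Z)
B*w(-9, 15) = -63*(84 - 9) = -63*75 = -4725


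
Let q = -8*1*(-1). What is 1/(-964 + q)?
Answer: -1/956 ≈ -0.0010460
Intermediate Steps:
q = 8 (q = -8*(-1) = 8)
1/(-964 + q) = 1/(-964 + 8) = 1/(-956) = -1/956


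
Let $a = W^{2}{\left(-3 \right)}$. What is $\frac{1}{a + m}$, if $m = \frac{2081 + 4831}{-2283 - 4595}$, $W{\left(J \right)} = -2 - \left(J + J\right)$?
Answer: $\frac{3439}{51568} \approx 0.066689$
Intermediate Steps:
$W{\left(J \right)} = -2 - 2 J$
$m = - \frac{3456}{3439}$ ($m = \frac{6912}{-6878} = 6912 \left(- \frac{1}{6878}\right) = - \frac{3456}{3439} \approx -1.0049$)
$a = 16$ ($a = \left(-2 - -6\right)^{2} = \left(-2 + 6\right)^{2} = 4^{2} = 16$)
$\frac{1}{a + m} = \frac{1}{16 - \frac{3456}{3439}} = \frac{1}{\frac{51568}{3439}} = \frac{3439}{51568}$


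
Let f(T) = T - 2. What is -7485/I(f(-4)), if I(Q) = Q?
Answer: 2495/2 ≈ 1247.5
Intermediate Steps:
f(T) = -2 + T
-7485/I(f(-4)) = -7485/(-2 - 4) = -7485/(-6) = -7485*(-⅙) = 2495/2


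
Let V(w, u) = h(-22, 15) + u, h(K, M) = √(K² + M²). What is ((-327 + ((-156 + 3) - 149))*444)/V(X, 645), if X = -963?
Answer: -45033255/103829 + 69819*√709/103829 ≈ -415.82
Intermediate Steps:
V(w, u) = u + √709 (V(w, u) = √((-22)² + 15²) + u = √(484 + 225) + u = √709 + u = u + √709)
((-327 + ((-156 + 3) - 149))*444)/V(X, 645) = ((-327 + ((-156 + 3) - 149))*444)/(645 + √709) = ((-327 + (-153 - 149))*444)/(645 + √709) = ((-327 - 302)*444)/(645 + √709) = (-629*444)/(645 + √709) = -279276/(645 + √709)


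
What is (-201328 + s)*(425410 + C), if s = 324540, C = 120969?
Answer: 67320449348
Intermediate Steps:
(-201328 + s)*(425410 + C) = (-201328 + 324540)*(425410 + 120969) = 123212*546379 = 67320449348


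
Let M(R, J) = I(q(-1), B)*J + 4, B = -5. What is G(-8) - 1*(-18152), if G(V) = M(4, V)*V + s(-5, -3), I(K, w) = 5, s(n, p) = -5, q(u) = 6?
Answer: 18435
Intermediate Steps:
M(R, J) = 4 + 5*J (M(R, J) = 5*J + 4 = 4 + 5*J)
G(V) = -5 + V*(4 + 5*V) (G(V) = (4 + 5*V)*V - 5 = V*(4 + 5*V) - 5 = -5 + V*(4 + 5*V))
G(-8) - 1*(-18152) = (-5 - 8*(4 + 5*(-8))) - 1*(-18152) = (-5 - 8*(4 - 40)) + 18152 = (-5 - 8*(-36)) + 18152 = (-5 + 288) + 18152 = 283 + 18152 = 18435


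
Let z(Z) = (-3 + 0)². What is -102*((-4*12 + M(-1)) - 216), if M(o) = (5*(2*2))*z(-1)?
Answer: 8568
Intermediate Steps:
z(Z) = 9 (z(Z) = (-3)² = 9)
M(o) = 180 (M(o) = (5*(2*2))*9 = (5*4)*9 = 20*9 = 180)
-102*((-4*12 + M(-1)) - 216) = -102*((-4*12 + 180) - 216) = -102*((-48 + 180) - 216) = -102*(132 - 216) = -102*(-84) = 8568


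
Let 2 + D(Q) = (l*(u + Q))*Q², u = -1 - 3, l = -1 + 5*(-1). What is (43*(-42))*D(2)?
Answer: -83076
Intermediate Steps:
l = -6 (l = -1 - 5 = -6)
u = -4
D(Q) = -2 + Q²*(24 - 6*Q) (D(Q) = -2 + (-6*(-4 + Q))*Q² = -2 + (24 - 6*Q)*Q² = -2 + Q²*(24 - 6*Q))
(43*(-42))*D(2) = (43*(-42))*(-2 - 6*2³ + 24*2²) = -1806*(-2 - 6*8 + 24*4) = -1806*(-2 - 48 + 96) = -1806*46 = -83076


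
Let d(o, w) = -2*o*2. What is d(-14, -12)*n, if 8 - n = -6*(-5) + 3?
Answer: -1400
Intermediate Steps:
d(o, w) = -4*o
n = -25 (n = 8 - (-6*(-5) + 3) = 8 - (30 + 3) = 8 - 1*33 = 8 - 33 = -25)
d(-14, -12)*n = -4*(-14)*(-25) = 56*(-25) = -1400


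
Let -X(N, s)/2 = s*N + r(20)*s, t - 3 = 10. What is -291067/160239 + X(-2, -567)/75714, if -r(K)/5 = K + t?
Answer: -8730598030/2022055941 ≈ -4.3177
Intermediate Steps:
t = 13 (t = 3 + 10 = 13)
r(K) = -65 - 5*K (r(K) = -5*(K + 13) = -5*(13 + K) = -65 - 5*K)
X(N, s) = 330*s - 2*N*s (X(N, s) = -2*(s*N + (-65 - 5*20)*s) = -2*(N*s + (-65 - 100)*s) = -2*(N*s - 165*s) = -2*(-165*s + N*s) = 330*s - 2*N*s)
-291067/160239 + X(-2, -567)/75714 = -291067/160239 + (2*(-567)*(165 - 1*(-2)))/75714 = -291067*1/160239 + (2*(-567)*(165 + 2))*(1/75714) = -291067/160239 + (2*(-567)*167)*(1/75714) = -291067/160239 - 189378*1/75714 = -291067/160239 - 31563/12619 = -8730598030/2022055941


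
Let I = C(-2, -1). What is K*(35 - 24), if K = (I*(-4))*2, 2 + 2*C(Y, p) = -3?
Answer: 220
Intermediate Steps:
C(Y, p) = -5/2 (C(Y, p) = -1 + (1/2)*(-3) = -1 - 3/2 = -5/2)
I = -5/2 ≈ -2.5000
K = 20 (K = -5/2*(-4)*2 = 10*2 = 20)
K*(35 - 24) = 20*(35 - 24) = 20*11 = 220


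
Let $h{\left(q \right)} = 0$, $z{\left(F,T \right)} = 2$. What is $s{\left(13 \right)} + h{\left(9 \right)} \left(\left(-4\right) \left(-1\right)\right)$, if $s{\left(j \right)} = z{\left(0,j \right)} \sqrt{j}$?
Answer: $2 \sqrt{13} \approx 7.2111$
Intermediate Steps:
$s{\left(j \right)} = 2 \sqrt{j}$
$s{\left(13 \right)} + h{\left(9 \right)} \left(\left(-4\right) \left(-1\right)\right) = 2 \sqrt{13} + 0 \left(\left(-4\right) \left(-1\right)\right) = 2 \sqrt{13} + 0 \cdot 4 = 2 \sqrt{13} + 0 = 2 \sqrt{13}$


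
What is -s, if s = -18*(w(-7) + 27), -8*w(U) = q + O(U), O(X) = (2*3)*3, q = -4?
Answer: 909/2 ≈ 454.50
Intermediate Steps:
O(X) = 18 (O(X) = 6*3 = 18)
w(U) = -7/4 (w(U) = -(-4 + 18)/8 = -1/8*14 = -7/4)
s = -909/2 (s = -18*(-7/4 + 27) = -18*101/4 = -909/2 ≈ -454.50)
-s = -1*(-909/2) = 909/2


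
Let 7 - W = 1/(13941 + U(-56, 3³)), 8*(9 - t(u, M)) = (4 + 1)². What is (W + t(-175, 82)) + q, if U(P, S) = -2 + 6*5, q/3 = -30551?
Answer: -10240967257/111752 ≈ -91640.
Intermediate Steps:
q = -91653 (q = 3*(-30551) = -91653)
t(u, M) = 47/8 (t(u, M) = 9 - (4 + 1)²/8 = 9 - ⅛*5² = 9 - ⅛*25 = 9 - 25/8 = 47/8)
U(P, S) = 28 (U(P, S) = -2 + 30 = 28)
W = 97782/13969 (W = 7 - 1/(13941 + 28) = 7 - 1/13969 = 97782/13969 ≈ 6.9999)
(W + t(-175, 82)) + q = (97782/13969 + 47/8) - 91653 = 1438799/111752 - 91653 = -10240967257/111752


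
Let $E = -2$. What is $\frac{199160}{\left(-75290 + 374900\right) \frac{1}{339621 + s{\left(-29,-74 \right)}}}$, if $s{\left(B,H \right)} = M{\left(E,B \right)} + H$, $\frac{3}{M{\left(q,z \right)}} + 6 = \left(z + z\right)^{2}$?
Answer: $\frac{11354099939182}{50304519} \approx 2.2571 \cdot 10^{5}$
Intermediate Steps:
$M{\left(q,z \right)} = \frac{3}{-6 + 4 z^{2}}$ ($M{\left(q,z \right)} = \frac{3}{-6 + \left(z + z\right)^{2}} = \frac{3}{-6 + \left(2 z\right)^{2}} = \frac{3}{-6 + 4 z^{2}}$)
$s{\left(B,H \right)} = H + \frac{3}{2 \left(-3 + 2 B^{2}\right)}$ ($s{\left(B,H \right)} = \frac{3}{2 \left(-3 + 2 B^{2}\right)} + H = H + \frac{3}{2 \left(-3 + 2 B^{2}\right)}$)
$\frac{199160}{\left(-75290 + 374900\right) \frac{1}{339621 + s{\left(-29,-74 \right)}}} = \frac{199160}{\left(-75290 + 374900\right) \frac{1}{339621 - \left(74 - \frac{3}{2 \left(-3 + 2 \left(-29\right)^{2}\right)}\right)}} = \frac{199160}{299610 \frac{1}{339621 - \left(74 - \frac{3}{2 \left(-3 + 2 \cdot 841\right)}\right)}} = \frac{199160}{299610 \frac{1}{339621 - \left(74 - \frac{3}{2 \left(-3 + 1682\right)}\right)}} = \frac{199160}{299610 \frac{1}{339621 - \left(74 - \frac{3}{2 \cdot 1679}\right)}} = \frac{199160}{299610 \frac{1}{339621 + \left(-74 + \frac{3}{2} \cdot \frac{1}{1679}\right)}} = \frac{199160}{299610 \frac{1}{339621 + \left(-74 + \frac{3}{3358}\right)}} = \frac{199160}{299610 \frac{1}{339621 - \frac{248489}{3358}}} = \frac{199160}{299610 \frac{1}{\frac{1140198829}{3358}}} = \frac{199160}{299610 \cdot \frac{3358}{1140198829}} = \frac{199160}{\frac{1006090380}{1140198829}} = 199160 \cdot \frac{1140198829}{1006090380} = \frac{11354099939182}{50304519}$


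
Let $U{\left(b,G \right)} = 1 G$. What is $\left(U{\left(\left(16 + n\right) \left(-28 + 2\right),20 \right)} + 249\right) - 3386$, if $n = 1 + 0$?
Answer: $-3117$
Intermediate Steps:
$n = 1$
$U{\left(b,G \right)} = G$
$\left(U{\left(\left(16 + n\right) \left(-28 + 2\right),20 \right)} + 249\right) - 3386 = \left(20 + 249\right) - 3386 = 269 - 3386 = -3117$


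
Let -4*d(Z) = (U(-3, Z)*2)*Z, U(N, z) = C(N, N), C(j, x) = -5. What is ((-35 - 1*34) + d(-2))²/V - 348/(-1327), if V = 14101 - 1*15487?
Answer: -3392162/919611 ≈ -3.6887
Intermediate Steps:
U(N, z) = -5
d(Z) = 5*Z/2 (d(Z) = -(-5*2)*Z/4 = -(-5)*Z/2 = 5*Z/2)
V = -1386 (V = 14101 - 15487 = -1386)
((-35 - 1*34) + d(-2))²/V - 348/(-1327) = ((-35 - 1*34) + (5/2)*(-2))²/(-1386) - 348/(-1327) = ((-35 - 34) - 5)²*(-1/1386) - 348*(-1/1327) = (-69 - 5)²*(-1/1386) + 348/1327 = (-74)²*(-1/1386) + 348/1327 = 5476*(-1/1386) + 348/1327 = -2738/693 + 348/1327 = -3392162/919611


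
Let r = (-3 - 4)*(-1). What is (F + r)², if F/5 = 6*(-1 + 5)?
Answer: 16129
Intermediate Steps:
r = 7 (r = -7*(-1) = 7)
F = 120 (F = 5*(6*(-1 + 5)) = 5*(6*4) = 5*24 = 120)
(F + r)² = (120 + 7)² = 127² = 16129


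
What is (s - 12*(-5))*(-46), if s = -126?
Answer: 3036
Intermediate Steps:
(s - 12*(-5))*(-46) = (-126 - 12*(-5))*(-46) = (-126 + 60)*(-46) = -66*(-46) = 3036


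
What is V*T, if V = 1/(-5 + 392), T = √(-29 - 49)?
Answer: I*√78/387 ≈ 0.022821*I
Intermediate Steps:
T = I*√78 (T = √(-78) = I*√78 ≈ 8.8318*I)
V = 1/387 ≈ 0.0025840
V*T = (I*√78)/387 = I*√78/387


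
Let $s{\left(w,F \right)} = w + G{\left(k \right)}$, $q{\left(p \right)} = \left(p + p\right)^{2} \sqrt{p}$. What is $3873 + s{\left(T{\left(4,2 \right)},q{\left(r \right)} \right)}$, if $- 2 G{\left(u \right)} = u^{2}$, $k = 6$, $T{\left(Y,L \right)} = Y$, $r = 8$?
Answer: $3859$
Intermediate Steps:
$q{\left(p \right)} = 4 p^{\frac{5}{2}}$ ($q{\left(p \right)} = \left(2 p\right)^{2} \sqrt{p} = 4 p^{2} \sqrt{p} = 4 p^{\frac{5}{2}}$)
$G{\left(u \right)} = - \frac{u^{2}}{2}$
$s{\left(w,F \right)} = -18 + w$ ($s{\left(w,F \right)} = w - \frac{6^{2}}{2} = w - 18 = -18 + w$)
$3873 + s{\left(T{\left(4,2 \right)},q{\left(r \right)} \right)} = 3873 + \left(-18 + 4\right) = 3873 - 14 = 3859$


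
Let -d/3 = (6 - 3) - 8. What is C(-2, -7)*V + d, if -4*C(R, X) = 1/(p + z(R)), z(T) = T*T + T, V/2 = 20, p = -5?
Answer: 55/3 ≈ 18.333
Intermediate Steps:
V = 40 (V = 2*20 = 40)
z(T) = T + T² (z(T) = T² + T = T + T²)
C(R, X) = -1/(4*(-5 + R*(1 + R)))
d = 15 (d = -3*((6 - 3) - 8) = -3*(3 - 8) = -3*(-5) = 15)
C(-2, -7)*V + d = -1/(-20 + 4*(-2)*(1 - 2))*40 + 15 = -1/(-20 + 4*(-2)*(-1))*40 + 15 = -1/(-20 + 8)*40 + 15 = -1/(-12)*40 + 15 = -1*(-1/12)*40 + 15 = (1/12)*40 + 15 = 10/3 + 15 = 55/3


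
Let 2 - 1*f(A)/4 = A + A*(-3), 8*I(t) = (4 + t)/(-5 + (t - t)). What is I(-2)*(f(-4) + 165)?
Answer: -141/20 ≈ -7.0500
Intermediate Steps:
I(t) = -⅒ - t/40 (I(t) = ((4 + t)/(-5 + (t - t)))/8 = ((4 + t)/(-5 + 0))/8 = ((4 + t)/(-5))/8 = ((4 + t)*(-⅕))/8 = (-⅘ - t/5)/8 = -⅒ - t/40)
f(A) = 8 + 8*A (f(A) = 8 - 4*(A + A*(-3)) = 8 - 4*(A - 3*A) = 8 - (-8)*A = 8 + 8*A)
I(-2)*(f(-4) + 165) = (-⅒ - 1/40*(-2))*((8 + 8*(-4)) + 165) = (-⅒ + 1/20)*((8 - 32) + 165) = -(-24 + 165)/20 = -1/20*141 = -141/20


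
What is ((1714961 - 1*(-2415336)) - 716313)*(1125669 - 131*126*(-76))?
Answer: 8125708668000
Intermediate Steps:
((1714961 - 1*(-2415336)) - 716313)*(1125669 - 131*126*(-76)) = ((1714961 + 2415336) - 716313)*(1125669 - 16506*(-76)) = (4130297 - 716313)*(1125669 + 1254456) = 3413984*2380125 = 8125708668000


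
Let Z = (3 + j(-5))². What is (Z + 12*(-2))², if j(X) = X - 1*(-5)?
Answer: 225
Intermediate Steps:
j(X) = 5 + X (j(X) = X + 5 = 5 + X)
Z = 9 (Z = (3 + (5 - 5))² = (3 + 0)² = 3² = 9)
(Z + 12*(-2))² = (9 + 12*(-2))² = (9 - 24)² = (-15)² = 225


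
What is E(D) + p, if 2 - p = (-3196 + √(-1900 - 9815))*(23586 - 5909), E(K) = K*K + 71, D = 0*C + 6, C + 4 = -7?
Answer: 56495801 - 17677*I*√11715 ≈ 5.6496e+7 - 1.9133e+6*I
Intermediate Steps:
C = -11 (C = -4 - 7 = -11)
D = 6 (D = 0*(-11) + 6 = 0 + 6 = 6)
E(K) = 71 + K² (E(K) = K² + 71 = 71 + K²)
p = 56495694 - 17677*I*√11715 (p = 2 - (-3196 + √(-1900 - 9815))*(23586 - 5909) = 2 - (-3196 + √(-11715))*17677 = 2 - (-3196 + I*√11715)*17677 = 2 - (-56495692 + 17677*I*√11715) = 2 + (56495692 - 17677*I*√11715) = 56495694 - 17677*I*√11715 ≈ 5.6496e+7 - 1.9133e+6*I)
E(D) + p = (71 + 6²) + (56495694 - 17677*I*√11715) = (71 + 36) + (56495694 - 17677*I*√11715) = 107 + (56495694 - 17677*I*√11715) = 56495801 - 17677*I*√11715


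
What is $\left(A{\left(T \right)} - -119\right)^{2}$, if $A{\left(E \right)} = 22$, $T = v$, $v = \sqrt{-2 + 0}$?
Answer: $19881$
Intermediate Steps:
$v = i \sqrt{2}$ ($v = \sqrt{-2} = i \sqrt{2} \approx 1.4142 i$)
$T = i \sqrt{2} \approx 1.4142 i$
$\left(A{\left(T \right)} - -119\right)^{2} = \left(22 - -119\right)^{2} = \left(22 + \left(-77 + 196\right)\right)^{2} = \left(22 + 119\right)^{2} = 141^{2} = 19881$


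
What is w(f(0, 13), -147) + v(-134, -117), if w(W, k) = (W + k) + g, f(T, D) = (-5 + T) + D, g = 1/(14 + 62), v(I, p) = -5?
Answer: -10943/76 ≈ -143.99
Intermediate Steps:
g = 1/76 ≈ 0.013158
f(T, D) = -5 + D + T
w(W, k) = 1/76 + W + k (w(W, k) = (W + k) + 1/76 = 1/76 + W + k)
w(f(0, 13), -147) + v(-134, -117) = (1/76 + (-5 + 13 + 0) - 147) - 5 = (1/76 + 8 - 147) - 5 = -10563/76 - 5 = -10943/76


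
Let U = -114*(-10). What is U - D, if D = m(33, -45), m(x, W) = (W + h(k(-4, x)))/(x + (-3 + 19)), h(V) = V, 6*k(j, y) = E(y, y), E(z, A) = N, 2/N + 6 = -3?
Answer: 1509436/1323 ≈ 1140.9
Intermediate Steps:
N = -2/9 (N = 2/(-6 - 3) = 2/(-9) = 2*(-⅑) = -2/9 ≈ -0.22222)
E(z, A) = -2/9
k(j, y) = -1/27 (k(j, y) = (⅙)*(-2/9) = -1/27)
m(x, W) = (-1/27 + W)/(16 + x) (m(x, W) = (W - 1/27)/(x + (-3 + 19)) = (-1/27 + W)/(x + 16) = (-1/27 + W)/(16 + x))
D = -1216/1323 (D = (-1/27 - 45)/(16 + 33) = -1216/27/49 = (1/49)*(-1216/27) = -1216/1323 ≈ -0.91912)
U = 1140
U - D = 1140 - 1*(-1216/1323) = 1140 + 1216/1323 = 1509436/1323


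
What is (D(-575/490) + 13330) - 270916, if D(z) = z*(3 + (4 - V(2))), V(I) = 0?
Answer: -3606319/14 ≈ -2.5759e+5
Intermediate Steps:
D(z) = 7*z (D(z) = z*(3 + (4 - 1*0)) = z*(3 + (4 + 0)) = z*(3 + 4) = z*7 = 7*z)
(D(-575/490) + 13330) - 270916 = (7*(-575/490) + 13330) - 270916 = (7*(-575*1/490) + 13330) - 270916 = (7*(-115/98) + 13330) - 270916 = (-115/14 + 13330) - 270916 = 186505/14 - 270916 = -3606319/14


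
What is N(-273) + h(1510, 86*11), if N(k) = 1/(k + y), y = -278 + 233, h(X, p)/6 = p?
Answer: 1804967/318 ≈ 5676.0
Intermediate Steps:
h(X, p) = 6*p
y = -45
N(k) = 1/(-45 + k) (N(k) = 1/(k - 45) = 1/(-45 + k))
N(-273) + h(1510, 86*11) = 1/(-45 - 273) + 6*(86*11) = 1/(-318) + 6*946 = -1/318 + 5676 = 1804967/318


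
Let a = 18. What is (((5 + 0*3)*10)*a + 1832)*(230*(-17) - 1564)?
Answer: -14954968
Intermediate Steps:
(((5 + 0*3)*10)*a + 1832)*(230*(-17) - 1564) = (((5 + 0*3)*10)*18 + 1832)*(230*(-17) - 1564) = (((5 + 0)*10)*18 + 1832)*(-3910 - 1564) = ((5*10)*18 + 1832)*(-5474) = (50*18 + 1832)*(-5474) = (900 + 1832)*(-5474) = 2732*(-5474) = -14954968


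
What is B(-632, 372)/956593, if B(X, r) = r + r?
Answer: 744/956593 ≈ 0.00077776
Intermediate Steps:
B(X, r) = 2*r
B(-632, 372)/956593 = (2*372)/956593 = 744*(1/956593) = 744/956593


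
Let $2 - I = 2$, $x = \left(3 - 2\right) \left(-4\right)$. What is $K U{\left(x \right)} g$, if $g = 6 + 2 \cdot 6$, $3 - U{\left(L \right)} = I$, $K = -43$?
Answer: $-2322$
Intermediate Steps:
$x = -4$ ($x = 1 \left(-4\right) = -4$)
$I = 0$ ($I = 2 - 2 = 0$)
$U{\left(L \right)} = 3$ ($U{\left(L \right)} = 3 - 0 = 3 + 0 = 3$)
$g = 18$ ($g = 6 + 12 = 18$)
$K U{\left(x \right)} g = \left(-43\right) 3 \cdot 18 = \left(-129\right) 18 = -2322$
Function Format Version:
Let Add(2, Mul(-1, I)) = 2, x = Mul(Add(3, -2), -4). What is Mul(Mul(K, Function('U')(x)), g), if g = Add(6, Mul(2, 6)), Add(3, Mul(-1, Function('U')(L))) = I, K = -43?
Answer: -2322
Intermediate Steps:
x = -4 (x = Mul(1, -4) = -4)
I = 0 (I = Add(2, Mul(-1, 2)) = Add(2, -2) = 0)
Function('U')(L) = 3 (Function('U')(L) = Add(3, Mul(-1, 0)) = Add(3, 0) = 3)
g = 18 (g = Add(6, 12) = 18)
Mul(Mul(K, Function('U')(x)), g) = Mul(Mul(-43, 3), 18) = Mul(-129, 18) = -2322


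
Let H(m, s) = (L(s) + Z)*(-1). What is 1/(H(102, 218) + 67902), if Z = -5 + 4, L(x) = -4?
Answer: 1/67907 ≈ 1.4726e-5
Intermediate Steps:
Z = -1
H(m, s) = 5 (H(m, s) = (-4 - 1)*(-1) = -5*(-1) = 5)
1/(H(102, 218) + 67902) = 1/(5 + 67902) = 1/67907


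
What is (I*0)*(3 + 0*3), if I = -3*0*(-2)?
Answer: 0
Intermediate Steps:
I = 0 (I = 0*(-2) = 0)
(I*0)*(3 + 0*3) = (0*0)*(3 + 0*3) = 0*(3 + 0) = 0*3 = 0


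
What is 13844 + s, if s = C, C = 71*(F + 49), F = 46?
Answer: 20589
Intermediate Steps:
C = 6745 (C = 71*(46 + 49) = 71*95 = 6745)
s = 6745
13844 + s = 13844 + 6745 = 20589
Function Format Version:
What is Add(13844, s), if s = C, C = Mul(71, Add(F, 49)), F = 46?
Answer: 20589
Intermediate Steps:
C = 6745 (C = Mul(71, Add(46, 49)) = Mul(71, 95) = 6745)
s = 6745
Add(13844, s) = Add(13844, 6745) = 20589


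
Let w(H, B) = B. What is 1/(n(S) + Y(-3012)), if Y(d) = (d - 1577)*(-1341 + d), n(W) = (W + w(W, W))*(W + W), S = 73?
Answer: 1/19997233 ≈ 5.0007e-8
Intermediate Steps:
n(W) = 4*W**2 (n(W) = (W + W)*(W + W) = (2*W)*(2*W) = 4*W**2)
Y(d) = (-1577 + d)*(-1341 + d)
1/(n(S) + Y(-3012)) = 1/(4*73**2 + (2114757 + (-3012)**2 - 2918*(-3012))) = 1/(4*5329 + (2114757 + 9072144 + 8789016)) = 1/(21316 + 19975917) = 1/19997233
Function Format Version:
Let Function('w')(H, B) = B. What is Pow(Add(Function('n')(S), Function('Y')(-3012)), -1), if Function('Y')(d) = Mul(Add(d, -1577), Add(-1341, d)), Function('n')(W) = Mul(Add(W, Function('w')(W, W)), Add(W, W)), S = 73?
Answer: Rational(1, 19997233) ≈ 5.0007e-8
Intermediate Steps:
Function('n')(W) = Mul(4, Pow(W, 2)) (Function('n')(W) = Mul(Add(W, W), Add(W, W)) = Mul(Mul(2, W), Mul(2, W)) = Mul(4, Pow(W, 2)))
Function('Y')(d) = Mul(Add(-1577, d), Add(-1341, d))
Pow(Add(Function('n')(S), Function('Y')(-3012)), -1) = Pow(Add(Mul(4, Pow(73, 2)), Add(2114757, Pow(-3012, 2), Mul(-2918, -3012))), -1) = Pow(Add(Mul(4, 5329), Add(2114757, 9072144, 8789016)), -1) = Pow(Add(21316, 19975917), -1) = Pow(19997233, -1) = Rational(1, 19997233)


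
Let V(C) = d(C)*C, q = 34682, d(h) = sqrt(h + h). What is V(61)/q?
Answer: 61*sqrt(122)/34682 ≈ 0.019427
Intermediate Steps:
d(h) = sqrt(2)*sqrt(h) (d(h) = sqrt(2*h) = sqrt(2)*sqrt(h))
V(C) = sqrt(2)*C**(3/2) (V(C) = (sqrt(2)*sqrt(C))*C = sqrt(2)*C**(3/2))
V(61)/q = (sqrt(2)*61**(3/2))/34682 = (sqrt(2)*(61*sqrt(61)))*(1/34682) = (61*sqrt(122))*(1/34682) = 61*sqrt(122)/34682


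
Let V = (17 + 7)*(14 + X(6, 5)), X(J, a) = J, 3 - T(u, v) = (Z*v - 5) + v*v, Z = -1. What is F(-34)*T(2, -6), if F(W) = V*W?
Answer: 554880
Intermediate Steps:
T(u, v) = 8 + v - v² (T(u, v) = 3 - ((-v - 5) + v*v) = 3 - ((-5 - v) + v²) = 3 - (-5 + v² - v) = 3 + (5 + v - v²) = 8 + v - v²)
V = 480 (V = (17 + 7)*(14 + 6) = 24*20 = 480)
F(W) = 480*W
F(-34)*T(2, -6) = (480*(-34))*(8 - 6 - 1*(-6)²) = -16320*(8 - 6 - 1*36) = -16320*(8 - 6 - 36) = -16320*(-34) = 554880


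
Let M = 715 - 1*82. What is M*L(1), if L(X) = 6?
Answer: 3798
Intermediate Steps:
M = 633 (M = 715 - 82 = 633)
M*L(1) = 633*6 = 3798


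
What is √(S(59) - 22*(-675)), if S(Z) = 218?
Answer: 2*√3767 ≈ 122.75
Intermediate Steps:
√(S(59) - 22*(-675)) = √(218 - 22*(-675)) = √(218 + 14850) = √15068 = 2*√3767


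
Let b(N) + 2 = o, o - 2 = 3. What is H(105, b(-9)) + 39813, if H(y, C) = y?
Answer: 39918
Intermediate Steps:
o = 5 (o = 2 + 3 = 5)
b(N) = 3 (b(N) = -2 + 5 = 3)
H(105, b(-9)) + 39813 = 105 + 39813 = 39918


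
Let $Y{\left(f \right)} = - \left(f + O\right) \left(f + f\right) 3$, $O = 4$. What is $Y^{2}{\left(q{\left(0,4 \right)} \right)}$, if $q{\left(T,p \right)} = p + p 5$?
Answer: $16257024$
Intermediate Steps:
$q{\left(T,p \right)} = 6 p$ ($q{\left(T,p \right)} = p + 5 p = 6 p$)
$Y{\left(f \right)} = - 6 f \left(4 + f\right)$ ($Y{\left(f \right)} = - \left(f + 4\right) \left(f + f\right) 3 = - \left(4 + f\right) 2 f 3 = - 2 f \left(4 + f\right) 3 = - 6 f \left(4 + f\right)$)
$Y^{2}{\left(q{\left(0,4 \right)} \right)} = \left(- 6 \cdot 6 \cdot 4 \left(4 + 6 \cdot 4\right)\right)^{2} = \left(\left(-6\right) 24 \left(4 + 24\right)\right)^{2} = \left(\left(-6\right) 24 \cdot 28\right)^{2} = \left(-4032\right)^{2} = 16257024$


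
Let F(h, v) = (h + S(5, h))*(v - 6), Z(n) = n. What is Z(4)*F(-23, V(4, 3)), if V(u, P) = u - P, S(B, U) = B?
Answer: 360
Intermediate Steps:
F(h, v) = (-6 + v)*(5 + h) (F(h, v) = (h + 5)*(v - 6) = (5 + h)*(-6 + v) = (-6 + v)*(5 + h))
Z(4)*F(-23, V(4, 3)) = 4*(-30 - 6*(-23) + 5*(4 - 1*3) - 23*(4 - 1*3)) = 4*(-30 + 138 + 5*(4 - 3) - 23*(4 - 3)) = 4*(-30 + 138 + 5*1 - 23*1) = 4*(-30 + 138 + 5 - 23) = 4*90 = 360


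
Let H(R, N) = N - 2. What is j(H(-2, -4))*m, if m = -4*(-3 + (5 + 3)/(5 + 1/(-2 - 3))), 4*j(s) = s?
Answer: -8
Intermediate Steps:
H(R, N) = -2 + N
j(s) = s/4
m = 16/3 (m = -4*(-3 + 8/(5 + 1/(-5))) = -4*(-3 + 8/(5 - ⅕)) = -4*(-3 + 8/(24/5)) = -4*(-3 + 8*(5/24)) = -4*(-3 + 5/3) = -4*(-4/3) = 16/3 ≈ 5.3333)
j(H(-2, -4))*m = ((-2 - 4)/4)*(16/3) = ((¼)*(-6))*(16/3) = -3/2*16/3 = -8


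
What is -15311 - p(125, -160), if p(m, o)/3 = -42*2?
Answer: -15059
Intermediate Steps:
p(m, o) = -252 (p(m, o) = 3*(-42*2) = 3*(-84) = -252)
-15311 - p(125, -160) = -15311 - 1*(-252) = -15311 + 252 = -15059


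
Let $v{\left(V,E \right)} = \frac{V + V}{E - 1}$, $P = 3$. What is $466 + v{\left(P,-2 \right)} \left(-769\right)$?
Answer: $2004$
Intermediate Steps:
$v{\left(V,E \right)} = \frac{2 V}{-1 + E}$
$466 + v{\left(P,-2 \right)} \left(-769\right) = 466 + 2 \cdot 3 \frac{1}{-1 - 2} \left(-769\right) = 466 + 2 \cdot 3 \frac{1}{-3} \left(-769\right) = 466 + 2 \cdot 3 \left(- \frac{1}{3}\right) \left(-769\right) = 466 - -1538 = 466 + 1538 = 2004$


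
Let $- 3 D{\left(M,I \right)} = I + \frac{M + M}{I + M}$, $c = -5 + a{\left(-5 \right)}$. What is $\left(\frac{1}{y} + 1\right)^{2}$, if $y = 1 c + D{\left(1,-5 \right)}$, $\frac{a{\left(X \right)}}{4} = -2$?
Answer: $\frac{3721}{4489} \approx 0.82891$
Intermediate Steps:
$a{\left(X \right)} = -8$ ($a{\left(X \right)} = 4 \left(-2\right) = -8$)
$c = -13$ ($c = -5 - 8 = -13$)
$D{\left(M,I \right)} = - \frac{I}{3} - \frac{2 M}{3 \left(I + M\right)}$ ($D{\left(M,I \right)} = - \frac{I + \frac{M + M}{I + M}}{3} = - \frac{I + \frac{2 M}{I + M}}{3} = - \frac{I}{3} - \frac{2 M}{3 \left(I + M\right)}$)
$y = - \frac{67}{6}$ ($y = 1 \left(-13\right) + \frac{- \left(-5\right)^{2} - 2 - \left(-5\right) 1}{3 \left(-5 + 1\right)} = -13 + \frac{\left(-1\right) 25 - 2 + 5}{3 \left(-4\right)} = -13 + \frac{1}{3} \left(- \frac{1}{4}\right) \left(-25 - 2 + 5\right) = -13 + \frac{1}{3} \left(- \frac{1}{4}\right) \left(-22\right) = -13 + \frac{11}{6} = - \frac{67}{6} \approx -11.167$)
$\left(\frac{1}{y} + 1\right)^{2} = \left(\frac{1}{- \frac{67}{6}} + 1\right)^{2} = \left(- \frac{6}{67} + 1\right)^{2} = \left(\frac{61}{67}\right)^{2} = \frac{3721}{4489}$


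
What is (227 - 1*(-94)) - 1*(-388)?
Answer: 709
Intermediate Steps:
(227 - 1*(-94)) - 1*(-388) = (227 + 94) + 388 = 321 + 388 = 709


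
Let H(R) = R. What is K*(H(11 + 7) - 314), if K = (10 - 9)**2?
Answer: -296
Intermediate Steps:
K = 1 (K = 1**2 = 1)
K*(H(11 + 7) - 314) = 1*((11 + 7) - 314) = 1*(18 - 314) = 1*(-296) = -296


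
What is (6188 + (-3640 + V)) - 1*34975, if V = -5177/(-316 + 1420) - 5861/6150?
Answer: -12233592683/377200 ≈ -32433.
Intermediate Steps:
V = -2128283/377200 (V = -5177/1104 - 5861*1/6150 = -5177*1/1104 - 5861/6150 = -5177/1104 - 5861/6150 = -2128283/377200 ≈ -5.6423)
(6188 + (-3640 + V)) - 1*34975 = (6188 + (-3640 - 2128283/377200)) - 1*34975 = (6188 - 1375136283/377200) - 34975 = 958977317/377200 - 34975 = -12233592683/377200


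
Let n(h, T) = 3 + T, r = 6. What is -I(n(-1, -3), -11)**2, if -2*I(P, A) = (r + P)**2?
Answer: -324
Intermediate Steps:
I(P, A) = -(6 + P)**2/2
-I(n(-1, -3), -11)**2 = -(-(6 + (3 - 3))**2/2)**2 = -(-(6 + 0)**2/2)**2 = -(-1/2*6**2)**2 = -(-1/2*36)**2 = -1*(-18)**2 = -1*324 = -324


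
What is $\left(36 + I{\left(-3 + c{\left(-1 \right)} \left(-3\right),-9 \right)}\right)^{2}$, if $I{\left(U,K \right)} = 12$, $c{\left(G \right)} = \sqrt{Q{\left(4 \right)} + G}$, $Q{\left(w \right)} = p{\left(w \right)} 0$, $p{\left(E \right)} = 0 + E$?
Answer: $2304$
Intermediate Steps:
$p{\left(E \right)} = E$
$Q{\left(w \right)} = 0$ ($Q{\left(w \right)} = w 0 = 0$)
$c{\left(G \right)} = \sqrt{G}$ ($c{\left(G \right)} = \sqrt{0 + G} = \sqrt{G}$)
$\left(36 + I{\left(-3 + c{\left(-1 \right)} \left(-3\right),-9 \right)}\right)^{2} = \left(36 + 12\right)^{2} = 48^{2} = 2304$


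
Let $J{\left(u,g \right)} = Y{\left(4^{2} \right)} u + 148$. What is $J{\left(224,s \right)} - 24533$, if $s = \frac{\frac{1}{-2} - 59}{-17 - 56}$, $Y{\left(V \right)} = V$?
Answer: $-20801$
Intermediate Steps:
$s = \frac{119}{146}$ ($s = \frac{- \frac{1}{2} - 59}{-73} = \left(- \frac{119}{2}\right) \left(- \frac{1}{73}\right) = \frac{119}{146} \approx 0.81507$)
$J{\left(u,g \right)} = 148 + 16 u$ ($J{\left(u,g \right)} = 4^{2} u + 148 = 16 u + 148 = 148 + 16 u$)
$J{\left(224,s \right)} - 24533 = \left(148 + 16 \cdot 224\right) - 24533 = \left(148 + 3584\right) - 24533 = 3732 - 24533 = -20801$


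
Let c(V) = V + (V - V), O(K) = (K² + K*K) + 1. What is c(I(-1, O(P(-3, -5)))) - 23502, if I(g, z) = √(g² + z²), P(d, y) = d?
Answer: -23502 + √362 ≈ -23483.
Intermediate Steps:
O(K) = 1 + 2*K² (O(K) = (K² + K²) + 1 = 2*K² + 1 = 1 + 2*K²)
c(V) = V (c(V) = V + 0 = V)
c(I(-1, O(P(-3, -5)))) - 23502 = √((-1)² + (1 + 2*(-3)²)²) - 23502 = √(1 + (1 + 2*9)²) - 23502 = √(1 + (1 + 18)²) - 23502 = √(1 + 19²) - 23502 = √(1 + 361) - 23502 = √362 - 23502 = -23502 + √362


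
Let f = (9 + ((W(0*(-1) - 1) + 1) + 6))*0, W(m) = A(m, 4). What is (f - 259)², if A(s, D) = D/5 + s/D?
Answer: 67081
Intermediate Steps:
A(s, D) = D/5 + s/D (A(s, D) = D*(⅕) + s/D = D/5 + s/D)
W(m) = ⅘ + m/4 (W(m) = (⅕)*4 + m/4 = ⅘ + m*(¼) = ⅘ + m/4)
f = 0 (f = (9 + (((⅘ + (0*(-1) - 1)/4) + 1) + 6))*0 = (9 + (((⅘ + (0 - 1)/4) + 1) + 6))*0 = (9 + (((⅘ + (¼)*(-1)) + 1) + 6))*0 = (9 + (((⅘ - ¼) + 1) + 6))*0 = (9 + ((11/20 + 1) + 6))*0 = (9 + (31/20 + 6))*0 = (9 + 151/20)*0 = (331/20)*0 = 0)
(f - 259)² = (0 - 259)² = (-259)² = 67081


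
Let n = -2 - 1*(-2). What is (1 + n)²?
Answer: 1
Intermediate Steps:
n = 0 (n = -2 + 2 = 0)
(1 + n)² = (1 + 0)² = 1² = 1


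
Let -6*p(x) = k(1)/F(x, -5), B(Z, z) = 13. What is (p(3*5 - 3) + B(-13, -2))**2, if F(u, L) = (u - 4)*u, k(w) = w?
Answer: 56055169/331776 ≈ 168.95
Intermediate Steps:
F(u, L) = u*(-4 + u) (F(u, L) = (-4 + u)*u = u*(-4 + u))
p(x) = -1/(6*x*(-4 + x)) (p(x) = -1/(6*(x*(-4 + x))) = -1/(x*(-4 + x))/6 = -1/(6*x*(-4 + x)))
(p(3*5 - 3) + B(-13, -2))**2 = (-1/(6*(3*5 - 3)*(-4 + (3*5 - 3))) + 13)**2 = (-1/(6*(15 - 3)*(-4 + (15 - 3))) + 13)**2 = (-1/6/(12*(-4 + 12)) + 13)**2 = (-1/6*1/12/8 + 13)**2 = (-1/6*1/12*1/8 + 13)**2 = (-1/576 + 13)**2 = (7487/576)**2 = 56055169/331776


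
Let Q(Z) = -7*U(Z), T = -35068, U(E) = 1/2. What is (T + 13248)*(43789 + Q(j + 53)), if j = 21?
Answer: -955399610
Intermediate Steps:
U(E) = ½
Q(Z) = -7/2 (Q(Z) = -7*½ = -7/2)
(T + 13248)*(43789 + Q(j + 53)) = (-35068 + 13248)*(43789 - 7/2) = -21820*87571/2 = -955399610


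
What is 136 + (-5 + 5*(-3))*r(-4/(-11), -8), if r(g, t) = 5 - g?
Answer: 476/11 ≈ 43.273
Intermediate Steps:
136 + (-5 + 5*(-3))*r(-4/(-11), -8) = 136 + (-5 + 5*(-3))*(5 - (-4)/(-11)) = 136 + (-5 - 15)*(5 - (-4)*(-1)/11) = 136 - 20*(5 - 1*4/11) = 136 - 20*(5 - 4/11) = 136 - 20*51/11 = 136 - 1020/11 = 476/11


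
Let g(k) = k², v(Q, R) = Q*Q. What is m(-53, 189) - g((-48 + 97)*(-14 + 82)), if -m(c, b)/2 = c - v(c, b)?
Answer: -11096500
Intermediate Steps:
v(Q, R) = Q²
m(c, b) = -2*c + 2*c² (m(c, b) = -2*(c - c²) = -2*c + 2*c²)
m(-53, 189) - g((-48 + 97)*(-14 + 82)) = 2*(-53)*(-1 - 53) - ((-48 + 97)*(-14 + 82))² = 2*(-53)*(-54) - (49*68)² = 5724 - 1*3332² = 5724 - 1*11102224 = 5724 - 11102224 = -11096500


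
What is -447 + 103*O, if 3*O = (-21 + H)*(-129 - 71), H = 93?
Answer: -494847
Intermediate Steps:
O = -4800 (O = ((-21 + 93)*(-129 - 71))/3 = (72*(-200))/3 = (1/3)*(-14400) = -4800)
-447 + 103*O = -447 + 103*(-4800) = -447 - 494400 = -494847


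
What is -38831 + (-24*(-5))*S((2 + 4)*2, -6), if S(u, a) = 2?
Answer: -38591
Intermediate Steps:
-38831 + (-24*(-5))*S((2 + 4)*2, -6) = -38831 - 24*(-5)*2 = -38831 + 120*2 = -38831 + 240 = -38591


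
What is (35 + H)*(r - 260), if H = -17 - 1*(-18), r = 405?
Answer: 5220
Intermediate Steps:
H = 1 (H = -17 + 18 = 1)
(35 + H)*(r - 260) = (35 + 1)*(405 - 260) = 36*145 = 5220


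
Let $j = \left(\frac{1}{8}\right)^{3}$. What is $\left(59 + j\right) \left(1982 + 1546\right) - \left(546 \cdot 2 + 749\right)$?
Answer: $\frac{13204345}{64} \approx 2.0632 \cdot 10^{5}$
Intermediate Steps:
$j = \frac{1}{512}$ ($j = \left(\frac{1}{8}\right)^{3} = \frac{1}{512} \approx 0.0019531$)
$\left(59 + j\right) \left(1982 + 1546\right) - \left(546 \cdot 2 + 749\right) = \left(59 + \frac{1}{512}\right) \left(1982 + 1546\right) - \left(546 \cdot 2 + 749\right) = \frac{30209}{512} \cdot 3528 - \left(1092 + 749\right) = \frac{13322169}{64} - 1841 = \frac{13204345}{64}$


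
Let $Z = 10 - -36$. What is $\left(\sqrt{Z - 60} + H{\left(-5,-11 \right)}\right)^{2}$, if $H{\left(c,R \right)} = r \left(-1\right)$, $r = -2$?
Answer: $\left(2 + i \sqrt{14}\right)^{2} \approx -10.0 + 14.967 i$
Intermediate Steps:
$H{\left(c,R \right)} = 2$ ($H{\left(c,R \right)} = \left(-2\right) \left(-1\right) = 2$)
$Z = 46$ ($Z = 10 + 36 = 46$)
$\left(\sqrt{Z - 60} + H{\left(-5,-11 \right)}\right)^{2} = \left(\sqrt{46 - 60} + 2\right)^{2} = \left(\sqrt{-14} + 2\right)^{2} = \left(i \sqrt{14} + 2\right)^{2} = \left(2 + i \sqrt{14}\right)^{2}$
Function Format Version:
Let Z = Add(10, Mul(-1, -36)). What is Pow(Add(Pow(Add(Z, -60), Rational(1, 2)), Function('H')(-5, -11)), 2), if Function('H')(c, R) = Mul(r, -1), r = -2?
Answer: Pow(Add(2, Mul(I, Pow(14, Rational(1, 2)))), 2) ≈ Add(-10.000, Mul(14.967, I))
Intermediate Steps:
Function('H')(c, R) = 2 (Function('H')(c, R) = Mul(-2, -1) = 2)
Z = 46 (Z = Add(10, 36) = 46)
Pow(Add(Pow(Add(Z, -60), Rational(1, 2)), Function('H')(-5, -11)), 2) = Pow(Add(Pow(Add(46, -60), Rational(1, 2)), 2), 2) = Pow(Add(Pow(-14, Rational(1, 2)), 2), 2) = Pow(Add(Mul(I, Pow(14, Rational(1, 2))), 2), 2) = Pow(Add(2, Mul(I, Pow(14, Rational(1, 2)))), 2)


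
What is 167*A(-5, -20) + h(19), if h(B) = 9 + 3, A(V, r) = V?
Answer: -823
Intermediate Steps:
h(B) = 12
167*A(-5, -20) + h(19) = 167*(-5) + 12 = -835 + 12 = -823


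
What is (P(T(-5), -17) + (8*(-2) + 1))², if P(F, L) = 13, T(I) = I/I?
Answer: 4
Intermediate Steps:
T(I) = 1
(P(T(-5), -17) + (8*(-2) + 1))² = (13 + (8*(-2) + 1))² = (13 + (-16 + 1))² = (13 - 15)² = (-2)² = 4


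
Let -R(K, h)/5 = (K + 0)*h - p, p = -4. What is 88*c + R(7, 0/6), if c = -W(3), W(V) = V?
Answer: -284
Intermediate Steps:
R(K, h) = -20 - 5*K*h (R(K, h) = -5*((K + 0)*h - 1*(-4)) = -5*(K*h + 4) = -5*(4 + K*h) = -20 - 5*K*h)
c = -3 (c = -1*3 = -3)
88*c + R(7, 0/6) = 88*(-3) + (-20 - 5*7*0/6) = -264 + (-20 - 5*7*0*(⅙)) = -264 + (-20 - 5*7*0) = -264 + (-20 + 0) = -264 - 20 = -284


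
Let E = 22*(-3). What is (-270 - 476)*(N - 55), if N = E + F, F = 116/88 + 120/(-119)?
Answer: 117855691/1309 ≈ 90035.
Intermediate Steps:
E = -66
F = 811/2618 (F = 116*(1/88) + 120*(-1/119) = 29/22 - 120/119 = 811/2618 ≈ 0.30978)
N = -171977/2618 (N = -66 + 811/2618 = -171977/2618 ≈ -65.690)
(-270 - 476)*(N - 55) = (-270 - 476)*(-171977/2618 - 55) = -746*(-315967/2618) = 117855691/1309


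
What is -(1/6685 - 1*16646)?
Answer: 111278509/6685 ≈ 16646.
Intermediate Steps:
-(1/6685 - 1*16646) = -(1/6685 - 16646) = -1*(-111278509/6685) = 111278509/6685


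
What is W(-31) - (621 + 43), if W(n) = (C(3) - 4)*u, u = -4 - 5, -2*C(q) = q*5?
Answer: -1121/2 ≈ -560.50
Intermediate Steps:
C(q) = -5*q/2 (C(q) = -q*5/2 = -5*q/2)
u = -9
W(n) = 207/2 (W(n) = (-5/2*3 - 4)*(-9) = (-15/2 - 4)*(-9) = -23/2*(-9) = 207/2)
W(-31) - (621 + 43) = 207/2 - (621 + 43) = 207/2 - 1*664 = 207/2 - 664 = -1121/2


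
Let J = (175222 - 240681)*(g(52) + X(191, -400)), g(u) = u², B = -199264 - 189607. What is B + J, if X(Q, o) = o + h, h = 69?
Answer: -155723078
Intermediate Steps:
X(Q, o) = 69 + o (X(Q, o) = o + 69 = 69 + o)
B = -388871
J = -155334207 (J = (175222 - 240681)*(52² + (69 - 400)) = -65459*(2704 - 331) = -65459*2373 = -155334207)
B + J = -388871 - 155334207 = -155723078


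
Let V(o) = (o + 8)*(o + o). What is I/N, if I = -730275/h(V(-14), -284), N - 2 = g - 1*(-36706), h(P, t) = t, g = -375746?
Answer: -104325/13755256 ≈ -0.0075844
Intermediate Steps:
V(o) = 2*o*(8 + o) (V(o) = (8 + o)*(2*o) = 2*o*(8 + o))
N = -339038 (N = 2 + (-375746 - 1*(-36706)) = 2 + (-375746 + 36706) = 2 - 339040 = -339038)
I = 730275/284 (I = -730275/(-284) = -730275*(-1/284) = 730275/284 ≈ 2571.4)
I/N = (730275/284)/(-339038) = (730275/284)*(-1/339038) = -104325/13755256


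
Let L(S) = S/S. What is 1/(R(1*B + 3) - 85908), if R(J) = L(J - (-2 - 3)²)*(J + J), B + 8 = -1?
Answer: -1/85920 ≈ -1.1639e-5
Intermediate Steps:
B = -9 (B = -8 - 1 = -9)
L(S) = 1
R(J) = 2*J (R(J) = 1*(J + J) = 1*(2*J) = 2*J)
1/(R(1*B + 3) - 85908) = 1/(2*(1*(-9) + 3) - 85908) = 1/(2*(-9 + 3) - 85908) = 1/(2*(-6) - 85908) = 1/(-12 - 85908) = 1/(-85920) = -1/85920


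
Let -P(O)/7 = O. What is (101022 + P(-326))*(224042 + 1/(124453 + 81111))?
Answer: 1189415647188114/51391 ≈ 2.3144e+10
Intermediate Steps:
P(O) = -7*O
(101022 + P(-326))*(224042 + 1/(124453 + 81111)) = (101022 - 7*(-326))*(224042 + 1/(124453 + 81111)) = (101022 + 2282)*(224042 + 1/205564) = 103304*(224042 + 1/205564) = 103304*(46054969689/205564) = 1189415647188114/51391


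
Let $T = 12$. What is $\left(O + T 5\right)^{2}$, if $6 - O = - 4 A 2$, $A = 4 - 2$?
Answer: $6724$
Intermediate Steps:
$A = 2$ ($A = 4 - 2 = 2$)
$O = 22$ ($O = 6 - \left(-4\right) 2 \cdot 2 = 6 - \left(-8\right) 2 = 6 - -16 = 6 + 16 = 22$)
$\left(O + T 5\right)^{2} = \left(22 + 12 \cdot 5\right)^{2} = \left(22 + 60\right)^{2} = 82^{2} = 6724$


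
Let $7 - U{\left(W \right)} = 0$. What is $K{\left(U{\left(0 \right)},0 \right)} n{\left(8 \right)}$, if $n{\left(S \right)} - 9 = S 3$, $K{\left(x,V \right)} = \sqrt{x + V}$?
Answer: $33 \sqrt{7} \approx 87.31$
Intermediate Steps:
$U{\left(W \right)} = 7$ ($U{\left(W \right)} = 7 - 0 = 7 + 0 = 7$)
$K{\left(x,V \right)} = \sqrt{V + x}$
$n{\left(S \right)} = 9 + 3 S$ ($n{\left(S \right)} = 9 + S 3 = 9 + 3 S$)
$K{\left(U{\left(0 \right)},0 \right)} n{\left(8 \right)} = \sqrt{0 + 7} \left(9 + 3 \cdot 8\right) = \sqrt{7} \left(9 + 24\right) = \sqrt{7} \cdot 33 = 33 \sqrt{7}$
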